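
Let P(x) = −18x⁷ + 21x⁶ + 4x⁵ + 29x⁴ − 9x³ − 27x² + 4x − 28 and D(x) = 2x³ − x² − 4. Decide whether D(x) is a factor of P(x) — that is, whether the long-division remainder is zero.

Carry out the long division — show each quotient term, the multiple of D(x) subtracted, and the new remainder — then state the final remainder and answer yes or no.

Step 1: lead(−18x⁷ + 21x⁶ + 4x⁵ + 29x⁴ − 9x³ − 27x² + 4x − 28) ÷ lead(D) = −18x⁷ ÷ 2x³ = −9x⁴. Subtract (−9x⁴)·D = −18x⁷ + 9x⁶ + 36x⁴. Remainder: 12x⁶ + 4x⁵ − 7x⁴ − 9x³ − 27x² + 4x − 28.
Step 2: lead(12x⁶ + 4x⁵ − 7x⁴ − 9x³ − 27x² + 4x − 28) ÷ lead(D) = 12x⁶ ÷ 2x³ = 6x³. Subtract (6x³)·D = 12x⁶ − 6x⁵ − 24x³. Remainder: 10x⁵ − 7x⁴ + 15x³ − 27x² + 4x − 28.
Step 3: lead(10x⁵ − 7x⁴ + 15x³ − 27x² + 4x − 28) ÷ lead(D) = 10x⁵ ÷ 2x³ = 5x². Subtract (5x²)·D = 10x⁵ − 5x⁴ − 20x². Remainder: −2x⁴ + 15x³ − 7x² + 4x − 28.
Step 4: lead(−2x⁴ + 15x³ − 7x² + 4x − 28) ÷ lead(D) = −2x⁴ ÷ 2x³ = −x. Subtract (−x)·D = −2x⁴ + x³ + 4x. Remainder: 14x³ − 7x² − 28.
Step 5: lead(14x³ − 7x² − 28) ÷ lead(D) = 14x³ ÷ 2x³ = 7. Subtract (7)·D = 14x³ − 7x² − 28. Remainder: 0.

R(x) = 0, so D(x) is a factor of P(x). yes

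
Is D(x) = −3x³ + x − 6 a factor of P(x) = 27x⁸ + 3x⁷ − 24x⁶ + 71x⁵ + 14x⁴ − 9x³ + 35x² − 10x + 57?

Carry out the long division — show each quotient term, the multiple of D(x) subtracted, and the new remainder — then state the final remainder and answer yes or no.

Step 1: lead(27x⁸ + 3x⁷ − 24x⁶ + 71x⁵ + 14x⁴ − 9x³ + 35x² − 10x + 57) ÷ lead(D) = 27x⁸ ÷ −3x³ = −9x⁵. Subtract (−9x⁵)·D = 27x⁸ − 9x⁶ + 54x⁵. Remainder: 3x⁷ − 15x⁶ + 17x⁵ + 14x⁴ − 9x³ + 35x² − 10x + 57.
Step 2: lead(3x⁷ − 15x⁶ + 17x⁵ + 14x⁴ − 9x³ + 35x² − 10x + 57) ÷ lead(D) = 3x⁷ ÷ −3x³ = −x⁴. Subtract (−x⁴)·D = 3x⁷ − x⁵ + 6x⁴. Remainder: −15x⁶ + 18x⁵ + 8x⁴ − 9x³ + 35x² − 10x + 57.
Step 3: lead(−15x⁶ + 18x⁵ + 8x⁴ − 9x³ + 35x² − 10x + 57) ÷ lead(D) = −15x⁶ ÷ −3x³ = 5x³. Subtract (5x³)·D = −15x⁶ + 5x⁴ − 30x³. Remainder: 18x⁵ + 3x⁴ + 21x³ + 35x² − 10x + 57.
Step 4: lead(18x⁵ + 3x⁴ + 21x³ + 35x² − 10x + 57) ÷ lead(D) = 18x⁵ ÷ −3x³ = −6x². Subtract (−6x²)·D = 18x⁵ − 6x³ + 36x². Remainder: 3x⁴ + 27x³ − x² − 10x + 57.
Step 5: lead(3x⁴ + 27x³ − x² − 10x + 57) ÷ lead(D) = 3x⁴ ÷ −3x³ = −x. Subtract (−x)·D = 3x⁴ − x² + 6x. Remainder: 27x³ − 16x + 57.
Step 6: lead(27x³ − 16x + 57) ÷ lead(D) = 27x³ ÷ −3x³ = −9. Subtract (−9)·D = 27x³ − 9x + 54. Remainder: −7x + 3.

R(x) = −7x + 3, so D(x) is not a factor of P(x). no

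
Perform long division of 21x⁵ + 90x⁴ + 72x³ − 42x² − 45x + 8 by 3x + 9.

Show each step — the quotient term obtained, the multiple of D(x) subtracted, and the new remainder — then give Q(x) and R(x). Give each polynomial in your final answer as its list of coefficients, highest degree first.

Step 1: lead(21x⁵ + 90x⁴ + 72x³ − 42x² − 45x + 8) ÷ lead(D) = 21x⁵ ÷ 3x = 7x⁴. Subtract (7x⁴)·D = 21x⁵ + 63x⁴. Remainder: 27x⁴ + 72x³ − 42x² − 45x + 8.
Step 2: lead(27x⁴ + 72x³ − 42x² − 45x + 8) ÷ lead(D) = 27x⁴ ÷ 3x = 9x³. Subtract (9x³)·D = 27x⁴ + 81x³. Remainder: −9x³ − 42x² − 45x + 8.
Step 3: lead(−9x³ − 42x² − 45x + 8) ÷ lead(D) = −9x³ ÷ 3x = −3x². Subtract (−3x²)·D = −9x³ − 27x². Remainder: −15x² − 45x + 8.
Step 4: lead(−15x² − 45x + 8) ÷ lead(D) = −15x² ÷ 3x = −5x. Subtract (−5x)·D = −15x² − 45x. Remainder: 8.

Q = [7, 9, -3, -5, 0]; R = [8]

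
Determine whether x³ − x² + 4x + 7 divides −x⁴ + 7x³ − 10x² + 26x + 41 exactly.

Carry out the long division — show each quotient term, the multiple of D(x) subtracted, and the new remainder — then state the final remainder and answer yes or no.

Step 1: lead(−x⁴ + 7x³ − 10x² + 26x + 41) ÷ lead(D) = −x⁴ ÷ x³ = −x. Subtract (−x)·D = −x⁴ + x³ − 4x² − 7x. Remainder: 6x³ − 6x² + 33x + 41.
Step 2: lead(6x³ − 6x² + 33x + 41) ÷ lead(D) = 6x³ ÷ x³ = 6. Subtract (6)·D = 6x³ − 6x² + 24x + 42. Remainder: 9x − 1.

R(x) = 9x − 1, so D(x) is not a factor of P(x). no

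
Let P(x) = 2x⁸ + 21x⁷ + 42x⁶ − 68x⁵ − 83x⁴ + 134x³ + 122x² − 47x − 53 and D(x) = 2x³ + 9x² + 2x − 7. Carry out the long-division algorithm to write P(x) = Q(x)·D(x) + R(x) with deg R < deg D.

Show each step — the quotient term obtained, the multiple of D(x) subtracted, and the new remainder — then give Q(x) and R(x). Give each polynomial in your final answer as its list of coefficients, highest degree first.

Step 1: lead(2x⁸ + 21x⁷ + 42x⁶ − 68x⁵ − 83x⁴ + 134x³ + 122x² − 47x − 53) ÷ lead(D) = 2x⁸ ÷ 2x³ = x⁵. Subtract (x⁵)·D = 2x⁸ + 9x⁷ + 2x⁶ − 7x⁵. Remainder: 12x⁷ + 40x⁶ − 61x⁵ − 83x⁴ + 134x³ + 122x² − 47x − 53.
Step 2: lead(12x⁷ + 40x⁶ − 61x⁵ − 83x⁴ + 134x³ + 122x² − 47x − 53) ÷ lead(D) = 12x⁷ ÷ 2x³ = 6x⁴. Subtract (6x⁴)·D = 12x⁷ + 54x⁶ + 12x⁵ − 42x⁴. Remainder: −14x⁶ − 73x⁵ − 41x⁴ + 134x³ + 122x² − 47x − 53.
Step 3: lead(−14x⁶ − 73x⁵ − 41x⁴ + 134x³ + 122x² − 47x − 53) ÷ lead(D) = −14x⁶ ÷ 2x³ = −7x³. Subtract (−7x³)·D = −14x⁶ − 63x⁵ − 14x⁴ + 49x³. Remainder: −10x⁵ − 27x⁴ + 85x³ + 122x² − 47x − 53.
Step 4: lead(−10x⁵ − 27x⁴ + 85x³ + 122x² − 47x − 53) ÷ lead(D) = −10x⁵ ÷ 2x³ = −5x². Subtract (−5x²)·D = −10x⁵ − 45x⁴ − 10x³ + 35x². Remainder: 18x⁴ + 95x³ + 87x² − 47x − 53.
Step 5: lead(18x⁴ + 95x³ + 87x² − 47x − 53) ÷ lead(D) = 18x⁴ ÷ 2x³ = 9x. Subtract (9x)·D = 18x⁴ + 81x³ + 18x² − 63x. Remainder: 14x³ + 69x² + 16x − 53.
Step 6: lead(14x³ + 69x² + 16x − 53) ÷ lead(D) = 14x³ ÷ 2x³ = 7. Subtract (7)·D = 14x³ + 63x² + 14x − 49. Remainder: 6x² + 2x − 4.

Q = [1, 6, -7, -5, 9, 7]; R = [6, 2, -4]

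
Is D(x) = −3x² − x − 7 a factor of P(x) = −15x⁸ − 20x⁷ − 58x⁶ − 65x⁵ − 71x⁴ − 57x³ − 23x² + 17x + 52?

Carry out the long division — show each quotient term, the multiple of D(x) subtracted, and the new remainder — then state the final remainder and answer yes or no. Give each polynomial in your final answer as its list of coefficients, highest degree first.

R = [-5, -4], so D(x) is not a factor of P(x). no

Step 1: lead(−15x⁸ − 20x⁷ − 58x⁶ − 65x⁵ − 71x⁴ − 57x³ − 23x² + 17x + 52) ÷ lead(D) = −15x⁸ ÷ −3x² = 5x⁶. Subtract (5x⁶)·D = −15x⁸ − 5x⁷ − 35x⁶. Remainder: −15x⁷ − 23x⁶ − 65x⁵ − 71x⁴ − 57x³ − 23x² + 17x + 52.
Step 2: lead(−15x⁷ − 23x⁶ − 65x⁵ − 71x⁴ − 57x³ − 23x² + 17x + 52) ÷ lead(D) = −15x⁷ ÷ −3x² = 5x⁵. Subtract (5x⁵)·D = −15x⁷ − 5x⁶ − 35x⁵. Remainder: −18x⁶ − 30x⁵ − 71x⁴ − 57x³ − 23x² + 17x + 52.
Step 3: lead(−18x⁶ − 30x⁵ − 71x⁴ − 57x³ − 23x² + 17x + 52) ÷ lead(D) = −18x⁶ ÷ −3x² = 6x⁴. Subtract (6x⁴)·D = −18x⁶ − 6x⁵ − 42x⁴. Remainder: −24x⁵ − 29x⁴ − 57x³ − 23x² + 17x + 52.
Step 4: lead(−24x⁵ − 29x⁴ − 57x³ − 23x² + 17x + 52) ÷ lead(D) = −24x⁵ ÷ −3x² = 8x³. Subtract (8x³)·D = −24x⁵ − 8x⁴ − 56x³. Remainder: −21x⁴ − x³ − 23x² + 17x + 52.
Step 5: lead(−21x⁴ − x³ − 23x² + 17x + 52) ÷ lead(D) = −21x⁴ ÷ −3x² = 7x². Subtract (7x²)·D = −21x⁴ − 7x³ − 49x². Remainder: 6x³ + 26x² + 17x + 52.
Step 6: lead(6x³ + 26x² + 17x + 52) ÷ lead(D) = 6x³ ÷ −3x² = −2x. Subtract (−2x)·D = 6x³ + 2x² + 14x. Remainder: 24x² + 3x + 52.
Step 7: lead(24x² + 3x + 52) ÷ lead(D) = 24x² ÷ −3x² = −8. Subtract (−8)·D = 24x² + 8x + 56. Remainder: −5x − 4.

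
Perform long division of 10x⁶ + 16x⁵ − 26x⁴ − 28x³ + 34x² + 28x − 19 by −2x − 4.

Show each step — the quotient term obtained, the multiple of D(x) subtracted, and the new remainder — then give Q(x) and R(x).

Step 1: lead(10x⁶ + 16x⁵ − 26x⁴ − 28x³ + 34x² + 28x − 19) ÷ lead(D) = 10x⁶ ÷ −2x = −5x⁵. Subtract (−5x⁵)·D = 10x⁶ + 20x⁵. Remainder: −4x⁵ − 26x⁴ − 28x³ + 34x² + 28x − 19.
Step 2: lead(−4x⁵ − 26x⁴ − 28x³ + 34x² + 28x − 19) ÷ lead(D) = −4x⁵ ÷ −2x = 2x⁴. Subtract (2x⁴)·D = −4x⁵ − 8x⁴. Remainder: −18x⁴ − 28x³ + 34x² + 28x − 19.
Step 3: lead(−18x⁴ − 28x³ + 34x² + 28x − 19) ÷ lead(D) = −18x⁴ ÷ −2x = 9x³. Subtract (9x³)·D = −18x⁴ − 36x³. Remainder: 8x³ + 34x² + 28x − 19.
Step 4: lead(8x³ + 34x² + 28x − 19) ÷ lead(D) = 8x³ ÷ −2x = −4x². Subtract (−4x²)·D = 8x³ + 16x². Remainder: 18x² + 28x − 19.
Step 5: lead(18x² + 28x − 19) ÷ lead(D) = 18x² ÷ −2x = −9x. Subtract (−9x)·D = 18x² + 36x. Remainder: −8x − 19.
Step 6: lead(−8x − 19) ÷ lead(D) = −8x ÷ −2x = 4. Subtract (4)·D = −8x − 16. Remainder: −3.

Q(x) = −5x⁵ + 2x⁴ + 9x³ − 4x² − 9x + 4; R(x) = −3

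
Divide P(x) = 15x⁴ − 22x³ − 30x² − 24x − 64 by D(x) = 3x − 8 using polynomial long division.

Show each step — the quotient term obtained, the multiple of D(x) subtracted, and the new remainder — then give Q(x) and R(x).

Step 1: lead(15x⁴ − 22x³ − 30x² − 24x − 64) ÷ lead(D) = 15x⁴ ÷ 3x = 5x³. Subtract (5x³)·D = 15x⁴ − 40x³. Remainder: 18x³ − 30x² − 24x − 64.
Step 2: lead(18x³ − 30x² − 24x − 64) ÷ lead(D) = 18x³ ÷ 3x = 6x². Subtract (6x²)·D = 18x³ − 48x². Remainder: 18x² − 24x − 64.
Step 3: lead(18x² − 24x − 64) ÷ lead(D) = 18x² ÷ 3x = 6x. Subtract (6x)·D = 18x² − 48x. Remainder: 24x − 64.
Step 4: lead(24x − 64) ÷ lead(D) = 24x ÷ 3x = 8. Subtract (8)·D = 24x − 64. Remainder: 0.

Q(x) = 5x³ + 6x² + 6x + 8; R(x) = 0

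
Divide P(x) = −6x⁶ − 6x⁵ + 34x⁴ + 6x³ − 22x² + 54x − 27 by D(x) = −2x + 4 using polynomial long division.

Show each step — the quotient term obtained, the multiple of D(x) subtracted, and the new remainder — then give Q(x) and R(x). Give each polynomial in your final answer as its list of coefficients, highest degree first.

Q = [3, 9, 1, -1, 9, -9]; R = [9]

Step 1: lead(−6x⁶ − 6x⁵ + 34x⁴ + 6x³ − 22x² + 54x − 27) ÷ lead(D) = −6x⁶ ÷ −2x = 3x⁵. Subtract (3x⁵)·D = −6x⁶ + 12x⁵. Remainder: −18x⁵ + 34x⁴ + 6x³ − 22x² + 54x − 27.
Step 2: lead(−18x⁵ + 34x⁴ + 6x³ − 22x² + 54x − 27) ÷ lead(D) = −18x⁵ ÷ −2x = 9x⁴. Subtract (9x⁴)·D = −18x⁵ + 36x⁴. Remainder: −2x⁴ + 6x³ − 22x² + 54x − 27.
Step 3: lead(−2x⁴ + 6x³ − 22x² + 54x − 27) ÷ lead(D) = −2x⁴ ÷ −2x = x³. Subtract (x³)·D = −2x⁴ + 4x³. Remainder: 2x³ − 22x² + 54x − 27.
Step 4: lead(2x³ − 22x² + 54x − 27) ÷ lead(D) = 2x³ ÷ −2x = −x². Subtract (−x²)·D = 2x³ − 4x². Remainder: −18x² + 54x − 27.
Step 5: lead(−18x² + 54x − 27) ÷ lead(D) = −18x² ÷ −2x = 9x. Subtract (9x)·D = −18x² + 36x. Remainder: 18x − 27.
Step 6: lead(18x − 27) ÷ lead(D) = 18x ÷ −2x = −9. Subtract (−9)·D = 18x − 36. Remainder: 9.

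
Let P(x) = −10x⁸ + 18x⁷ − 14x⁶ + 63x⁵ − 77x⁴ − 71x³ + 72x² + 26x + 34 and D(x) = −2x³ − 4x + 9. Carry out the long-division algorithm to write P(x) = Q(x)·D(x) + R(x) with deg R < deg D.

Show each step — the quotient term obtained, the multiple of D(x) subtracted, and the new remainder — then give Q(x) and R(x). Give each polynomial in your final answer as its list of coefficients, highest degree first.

Q = [5, -9, -3, 9, 4, 4]; R = [7, 6, -2]

Step 1: lead(−10x⁸ + 18x⁷ − 14x⁶ + 63x⁵ − 77x⁴ − 71x³ + 72x² + 26x + 34) ÷ lead(D) = −10x⁸ ÷ −2x³ = 5x⁵. Subtract (5x⁵)·D = −10x⁸ − 20x⁶ + 45x⁵. Remainder: 18x⁷ + 6x⁶ + 18x⁵ − 77x⁴ − 71x³ + 72x² + 26x + 34.
Step 2: lead(18x⁷ + 6x⁶ + 18x⁵ − 77x⁴ − 71x³ + 72x² + 26x + 34) ÷ lead(D) = 18x⁷ ÷ −2x³ = −9x⁴. Subtract (−9x⁴)·D = 18x⁷ + 36x⁵ − 81x⁴. Remainder: 6x⁶ − 18x⁵ + 4x⁴ − 71x³ + 72x² + 26x + 34.
Step 3: lead(6x⁶ − 18x⁵ + 4x⁴ − 71x³ + 72x² + 26x + 34) ÷ lead(D) = 6x⁶ ÷ −2x³ = −3x³. Subtract (−3x³)·D = 6x⁶ + 12x⁴ − 27x³. Remainder: −18x⁵ − 8x⁴ − 44x³ + 72x² + 26x + 34.
Step 4: lead(−18x⁵ − 8x⁴ − 44x³ + 72x² + 26x + 34) ÷ lead(D) = −18x⁵ ÷ −2x³ = 9x². Subtract (9x²)·D = −18x⁵ − 36x³ + 81x². Remainder: −8x⁴ − 8x³ − 9x² + 26x + 34.
Step 5: lead(−8x⁴ − 8x³ − 9x² + 26x + 34) ÷ lead(D) = −8x⁴ ÷ −2x³ = 4x. Subtract (4x)·D = −8x⁴ − 16x² + 36x. Remainder: −8x³ + 7x² − 10x + 34.
Step 6: lead(−8x³ + 7x² − 10x + 34) ÷ lead(D) = −8x³ ÷ −2x³ = 4. Subtract (4)·D = −8x³ − 16x + 36. Remainder: 7x² + 6x − 2.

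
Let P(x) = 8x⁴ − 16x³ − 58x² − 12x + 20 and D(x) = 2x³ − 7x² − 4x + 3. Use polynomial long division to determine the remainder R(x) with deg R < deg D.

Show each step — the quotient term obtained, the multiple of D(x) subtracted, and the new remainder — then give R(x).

R(x) = 2

Step 1: lead(8x⁴ − 16x³ − 58x² − 12x + 20) ÷ lead(D) = 8x⁴ ÷ 2x³ = 4x. Subtract (4x)·D = 8x⁴ − 28x³ − 16x² + 12x. Remainder: 12x³ − 42x² − 24x + 20.
Step 2: lead(12x³ − 42x² − 24x + 20) ÷ lead(D) = 12x³ ÷ 2x³ = 6. Subtract (6)·D = 12x³ − 42x² − 24x + 18. Remainder: 2.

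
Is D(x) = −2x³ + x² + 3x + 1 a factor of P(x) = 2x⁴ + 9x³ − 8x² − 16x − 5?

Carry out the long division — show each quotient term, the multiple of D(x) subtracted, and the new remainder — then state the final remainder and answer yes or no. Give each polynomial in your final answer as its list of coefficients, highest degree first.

Step 1: lead(2x⁴ + 9x³ − 8x² − 16x − 5) ÷ lead(D) = 2x⁴ ÷ −2x³ = −x. Subtract (−x)·D = 2x⁴ − x³ − 3x² − x. Remainder: 10x³ − 5x² − 15x − 5.
Step 2: lead(10x³ − 5x² − 15x − 5) ÷ lead(D) = 10x³ ÷ −2x³ = −5. Subtract (−5)·D = 10x³ − 5x² − 15x − 5. Remainder: 0.

R = [0], so D(x) is a factor of P(x). yes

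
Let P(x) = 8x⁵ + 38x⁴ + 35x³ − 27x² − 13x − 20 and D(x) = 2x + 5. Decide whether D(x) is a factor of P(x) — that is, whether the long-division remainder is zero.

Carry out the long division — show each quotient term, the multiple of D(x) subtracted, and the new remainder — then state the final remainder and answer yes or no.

Step 1: lead(8x⁵ + 38x⁴ + 35x³ − 27x² − 13x − 20) ÷ lead(D) = 8x⁵ ÷ 2x = 4x⁴. Subtract (4x⁴)·D = 8x⁵ + 20x⁴. Remainder: 18x⁴ + 35x³ − 27x² − 13x − 20.
Step 2: lead(18x⁴ + 35x³ − 27x² − 13x − 20) ÷ lead(D) = 18x⁴ ÷ 2x = 9x³. Subtract (9x³)·D = 18x⁴ + 45x³. Remainder: −10x³ − 27x² − 13x − 20.
Step 3: lead(−10x³ − 27x² − 13x − 20) ÷ lead(D) = −10x³ ÷ 2x = −5x². Subtract (−5x²)·D = −10x³ − 25x². Remainder: −2x² − 13x − 20.
Step 4: lead(−2x² − 13x − 20) ÷ lead(D) = −2x² ÷ 2x = −x. Subtract (−x)·D = −2x² − 5x. Remainder: −8x − 20.
Step 5: lead(−8x − 20) ÷ lead(D) = −8x ÷ 2x = −4. Subtract (−4)·D = −8x − 20. Remainder: 0.

R(x) = 0, so D(x) is a factor of P(x). yes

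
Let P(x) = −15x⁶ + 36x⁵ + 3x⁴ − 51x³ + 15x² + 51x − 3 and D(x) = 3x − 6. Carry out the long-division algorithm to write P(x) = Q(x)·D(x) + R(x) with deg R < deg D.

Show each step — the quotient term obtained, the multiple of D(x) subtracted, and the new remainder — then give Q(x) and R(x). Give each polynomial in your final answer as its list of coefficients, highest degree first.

Step 1: lead(−15x⁶ + 36x⁵ + 3x⁴ − 51x³ + 15x² + 51x − 3) ÷ lead(D) = −15x⁶ ÷ 3x = −5x⁵. Subtract (−5x⁵)·D = −15x⁶ + 30x⁵. Remainder: 6x⁵ + 3x⁴ − 51x³ + 15x² + 51x − 3.
Step 2: lead(6x⁵ + 3x⁴ − 51x³ + 15x² + 51x − 3) ÷ lead(D) = 6x⁵ ÷ 3x = 2x⁴. Subtract (2x⁴)·D = 6x⁵ − 12x⁴. Remainder: 15x⁴ − 51x³ + 15x² + 51x − 3.
Step 3: lead(15x⁴ − 51x³ + 15x² + 51x − 3) ÷ lead(D) = 15x⁴ ÷ 3x = 5x³. Subtract (5x³)·D = 15x⁴ − 30x³. Remainder: −21x³ + 15x² + 51x − 3.
Step 4: lead(−21x³ + 15x² + 51x − 3) ÷ lead(D) = −21x³ ÷ 3x = −7x². Subtract (−7x²)·D = −21x³ + 42x². Remainder: −27x² + 51x − 3.
Step 5: lead(−27x² + 51x − 3) ÷ lead(D) = −27x² ÷ 3x = −9x. Subtract (−9x)·D = −27x² + 54x. Remainder: −3x − 3.
Step 6: lead(−3x − 3) ÷ lead(D) = −3x ÷ 3x = −1. Subtract (−1)·D = −3x + 6. Remainder: −9.

Q = [-5, 2, 5, -7, -9, -1]; R = [-9]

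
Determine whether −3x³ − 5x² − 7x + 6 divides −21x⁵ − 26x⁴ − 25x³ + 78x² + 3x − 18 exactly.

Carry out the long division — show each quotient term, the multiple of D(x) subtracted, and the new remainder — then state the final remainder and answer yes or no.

R(x) = 0, so D(x) is a factor of P(x). yes

Step 1: lead(−21x⁵ − 26x⁴ − 25x³ + 78x² + 3x − 18) ÷ lead(D) = −21x⁵ ÷ −3x³ = 7x². Subtract (7x²)·D = −21x⁵ − 35x⁴ − 49x³ + 42x². Remainder: 9x⁴ + 24x³ + 36x² + 3x − 18.
Step 2: lead(9x⁴ + 24x³ + 36x² + 3x − 18) ÷ lead(D) = 9x⁴ ÷ −3x³ = −3x. Subtract (−3x)·D = 9x⁴ + 15x³ + 21x² − 18x. Remainder: 9x³ + 15x² + 21x − 18.
Step 3: lead(9x³ + 15x² + 21x − 18) ÷ lead(D) = 9x³ ÷ −3x³ = −3. Subtract (−3)·D = 9x³ + 15x² + 21x − 18. Remainder: 0.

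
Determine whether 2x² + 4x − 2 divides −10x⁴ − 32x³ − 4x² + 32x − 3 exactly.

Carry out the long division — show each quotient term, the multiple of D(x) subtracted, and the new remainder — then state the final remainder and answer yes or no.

Step 1: lead(−10x⁴ − 32x³ − 4x² + 32x − 3) ÷ lead(D) = −10x⁴ ÷ 2x² = −5x². Subtract (−5x²)·D = −10x⁴ − 20x³ + 10x². Remainder: −12x³ − 14x² + 32x − 3.
Step 2: lead(−12x³ − 14x² + 32x − 3) ÷ lead(D) = −12x³ ÷ 2x² = −6x. Subtract (−6x)·D = −12x³ − 24x² + 12x. Remainder: 10x² + 20x − 3.
Step 3: lead(10x² + 20x − 3) ÷ lead(D) = 10x² ÷ 2x² = 5. Subtract (5)·D = 10x² + 20x − 10. Remainder: 7.

R(x) = 7, so D(x) is not a factor of P(x). no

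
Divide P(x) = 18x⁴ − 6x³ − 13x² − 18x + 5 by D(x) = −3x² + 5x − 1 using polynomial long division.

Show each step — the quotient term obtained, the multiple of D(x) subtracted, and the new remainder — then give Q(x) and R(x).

Q(x) = −6x² − 8x − 7; R(x) = 9x − 2

Step 1: lead(18x⁴ − 6x³ − 13x² − 18x + 5) ÷ lead(D) = 18x⁴ ÷ −3x² = −6x². Subtract (−6x²)·D = 18x⁴ − 30x³ + 6x². Remainder: 24x³ − 19x² − 18x + 5.
Step 2: lead(24x³ − 19x² − 18x + 5) ÷ lead(D) = 24x³ ÷ −3x² = −8x. Subtract (−8x)·D = 24x³ − 40x² + 8x. Remainder: 21x² − 26x + 5.
Step 3: lead(21x² − 26x + 5) ÷ lead(D) = 21x² ÷ −3x² = −7. Subtract (−7)·D = 21x² − 35x + 7. Remainder: 9x − 2.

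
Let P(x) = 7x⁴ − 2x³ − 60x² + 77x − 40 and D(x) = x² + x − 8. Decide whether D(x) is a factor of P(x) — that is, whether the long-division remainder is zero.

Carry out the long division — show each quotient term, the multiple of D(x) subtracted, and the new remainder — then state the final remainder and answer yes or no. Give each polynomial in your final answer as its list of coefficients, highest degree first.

R = [0], so D(x) is a factor of P(x). yes

Step 1: lead(7x⁴ − 2x³ − 60x² + 77x − 40) ÷ lead(D) = 7x⁴ ÷ x² = 7x². Subtract (7x²)·D = 7x⁴ + 7x³ − 56x². Remainder: −9x³ − 4x² + 77x − 40.
Step 2: lead(−9x³ − 4x² + 77x − 40) ÷ lead(D) = −9x³ ÷ x² = −9x. Subtract (−9x)·D = −9x³ − 9x² + 72x. Remainder: 5x² + 5x − 40.
Step 3: lead(5x² + 5x − 40) ÷ lead(D) = 5x² ÷ x² = 5. Subtract (5)·D = 5x² + 5x − 40. Remainder: 0.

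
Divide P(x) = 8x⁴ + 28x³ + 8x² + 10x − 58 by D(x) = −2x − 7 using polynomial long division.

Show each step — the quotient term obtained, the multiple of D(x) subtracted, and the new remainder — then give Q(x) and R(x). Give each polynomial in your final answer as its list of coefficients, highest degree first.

Step 1: lead(8x⁴ + 28x³ + 8x² + 10x − 58) ÷ lead(D) = 8x⁴ ÷ −2x = −4x³. Subtract (−4x³)·D = 8x⁴ + 28x³. Remainder: 8x² + 10x − 58.
Step 2: lead(8x² + 10x − 58) ÷ lead(D) = 8x² ÷ −2x = −4x. Subtract (−4x)·D = 8x² + 28x. Remainder: −18x − 58.
Step 3: lead(−18x − 58) ÷ lead(D) = −18x ÷ −2x = 9. Subtract (9)·D = −18x − 63. Remainder: 5.

Q = [-4, 0, -4, 9]; R = [5]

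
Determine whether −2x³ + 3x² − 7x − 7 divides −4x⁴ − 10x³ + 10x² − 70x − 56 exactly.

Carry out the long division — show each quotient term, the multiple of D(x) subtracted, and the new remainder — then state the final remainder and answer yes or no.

Step 1: lead(−4x⁴ − 10x³ + 10x² − 70x − 56) ÷ lead(D) = −4x⁴ ÷ −2x³ = 2x. Subtract (2x)·D = −4x⁴ + 6x³ − 14x² − 14x. Remainder: −16x³ + 24x² − 56x − 56.
Step 2: lead(−16x³ + 24x² − 56x − 56) ÷ lead(D) = −16x³ ÷ −2x³ = 8. Subtract (8)·D = −16x³ + 24x² − 56x − 56. Remainder: 0.

R(x) = 0, so D(x) is a factor of P(x). yes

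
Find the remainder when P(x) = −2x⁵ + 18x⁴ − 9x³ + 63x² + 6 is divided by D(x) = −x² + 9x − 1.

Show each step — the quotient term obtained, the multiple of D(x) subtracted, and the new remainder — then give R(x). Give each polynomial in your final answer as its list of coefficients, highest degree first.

Step 1: lead(−2x⁵ + 18x⁴ − 9x³ + 63x² + 6) ÷ lead(D) = −2x⁵ ÷ −x² = 2x³. Subtract (2x³)·D = −2x⁵ + 18x⁴ − 2x³. Remainder: −7x³ + 63x² + 6.
Step 2: lead(−7x³ + 63x² + 6) ÷ lead(D) = −7x³ ÷ −x² = 7x. Subtract (7x)·D = −7x³ + 63x² − 7x. Remainder: 7x + 6.

R = [7, 6]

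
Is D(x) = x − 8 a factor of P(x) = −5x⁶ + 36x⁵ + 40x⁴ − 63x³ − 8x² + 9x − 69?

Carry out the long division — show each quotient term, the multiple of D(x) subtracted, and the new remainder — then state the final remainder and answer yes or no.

R(x) = 3, so D(x) is not a factor of P(x). no

Step 1: lead(−5x⁶ + 36x⁵ + 40x⁴ − 63x³ − 8x² + 9x − 69) ÷ lead(D) = −5x⁶ ÷ x = −5x⁵. Subtract (−5x⁵)·D = −5x⁶ + 40x⁵. Remainder: −4x⁵ + 40x⁴ − 63x³ − 8x² + 9x − 69.
Step 2: lead(−4x⁵ + 40x⁴ − 63x³ − 8x² + 9x − 69) ÷ lead(D) = −4x⁵ ÷ x = −4x⁴. Subtract (−4x⁴)·D = −4x⁵ + 32x⁴. Remainder: 8x⁴ − 63x³ − 8x² + 9x − 69.
Step 3: lead(8x⁴ − 63x³ − 8x² + 9x − 69) ÷ lead(D) = 8x⁴ ÷ x = 8x³. Subtract (8x³)·D = 8x⁴ − 64x³. Remainder: x³ − 8x² + 9x − 69.
Step 4: lead(x³ − 8x² + 9x − 69) ÷ lead(D) = x³ ÷ x = x². Subtract (x²)·D = x³ − 8x². Remainder: 9x − 69.
Step 5: lead(9x − 69) ÷ lead(D) = 9x ÷ x = 9. Subtract (9)·D = 9x − 72. Remainder: 3.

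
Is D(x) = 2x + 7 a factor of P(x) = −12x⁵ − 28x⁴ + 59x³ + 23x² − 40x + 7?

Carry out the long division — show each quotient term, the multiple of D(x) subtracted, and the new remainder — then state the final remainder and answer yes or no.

Step 1: lead(−12x⁵ − 28x⁴ + 59x³ + 23x² − 40x + 7) ÷ lead(D) = −12x⁵ ÷ 2x = −6x⁴. Subtract (−6x⁴)·D = −12x⁵ − 42x⁴. Remainder: 14x⁴ + 59x³ + 23x² − 40x + 7.
Step 2: lead(14x⁴ + 59x³ + 23x² − 40x + 7) ÷ lead(D) = 14x⁴ ÷ 2x = 7x³. Subtract (7x³)·D = 14x⁴ + 49x³. Remainder: 10x³ + 23x² − 40x + 7.
Step 3: lead(10x³ + 23x² − 40x + 7) ÷ lead(D) = 10x³ ÷ 2x = 5x². Subtract (5x²)·D = 10x³ + 35x². Remainder: −12x² − 40x + 7.
Step 4: lead(−12x² − 40x + 7) ÷ lead(D) = −12x² ÷ 2x = −6x. Subtract (−6x)·D = −12x² − 42x. Remainder: 2x + 7.
Step 5: lead(2x + 7) ÷ lead(D) = 2x ÷ 2x = 1. Subtract (1)·D = 2x + 7. Remainder: 0.

R(x) = 0, so D(x) is a factor of P(x). yes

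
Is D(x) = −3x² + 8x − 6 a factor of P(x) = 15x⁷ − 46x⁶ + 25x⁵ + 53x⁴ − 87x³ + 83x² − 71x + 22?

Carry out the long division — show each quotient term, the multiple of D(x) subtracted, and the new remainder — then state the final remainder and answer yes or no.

R(x) = −5x + 4, so D(x) is not a factor of P(x). no

Step 1: lead(15x⁷ − 46x⁶ + 25x⁵ + 53x⁴ − 87x³ + 83x² − 71x + 22) ÷ lead(D) = 15x⁷ ÷ −3x² = −5x⁵. Subtract (−5x⁵)·D = 15x⁷ − 40x⁶ + 30x⁵. Remainder: −6x⁶ − 5x⁵ + 53x⁴ − 87x³ + 83x² − 71x + 22.
Step 2: lead(−6x⁶ − 5x⁵ + 53x⁴ − 87x³ + 83x² − 71x + 22) ÷ lead(D) = −6x⁶ ÷ −3x² = 2x⁴. Subtract (2x⁴)·D = −6x⁶ + 16x⁵ − 12x⁴. Remainder: −21x⁵ + 65x⁴ − 87x³ + 83x² − 71x + 22.
Step 3: lead(−21x⁵ + 65x⁴ − 87x³ + 83x² − 71x + 22) ÷ lead(D) = −21x⁵ ÷ −3x² = 7x³. Subtract (7x³)·D = −21x⁵ + 56x⁴ − 42x³. Remainder: 9x⁴ − 45x³ + 83x² − 71x + 22.
Step 4: lead(9x⁴ − 45x³ + 83x² − 71x + 22) ÷ lead(D) = 9x⁴ ÷ −3x² = −3x². Subtract (−3x²)·D = 9x⁴ − 24x³ + 18x². Remainder: −21x³ + 65x² − 71x + 22.
Step 5: lead(−21x³ + 65x² − 71x + 22) ÷ lead(D) = −21x³ ÷ −3x² = 7x. Subtract (7x)·D = −21x³ + 56x² − 42x. Remainder: 9x² − 29x + 22.
Step 6: lead(9x² − 29x + 22) ÷ lead(D) = 9x² ÷ −3x² = −3. Subtract (−3)·D = 9x² − 24x + 18. Remainder: −5x + 4.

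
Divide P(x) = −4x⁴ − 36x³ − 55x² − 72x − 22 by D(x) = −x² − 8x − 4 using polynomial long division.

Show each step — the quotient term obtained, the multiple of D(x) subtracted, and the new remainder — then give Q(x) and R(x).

Q(x) = 4x² + 4x + 7; R(x) = 6

Step 1: lead(−4x⁴ − 36x³ − 55x² − 72x − 22) ÷ lead(D) = −4x⁴ ÷ −x² = 4x². Subtract (4x²)·D = −4x⁴ − 32x³ − 16x². Remainder: −4x³ − 39x² − 72x − 22.
Step 2: lead(−4x³ − 39x² − 72x − 22) ÷ lead(D) = −4x³ ÷ −x² = 4x. Subtract (4x)·D = −4x³ − 32x² − 16x. Remainder: −7x² − 56x − 22.
Step 3: lead(−7x² − 56x − 22) ÷ lead(D) = −7x² ÷ −x² = 7. Subtract (7)·D = −7x² − 56x − 28. Remainder: 6.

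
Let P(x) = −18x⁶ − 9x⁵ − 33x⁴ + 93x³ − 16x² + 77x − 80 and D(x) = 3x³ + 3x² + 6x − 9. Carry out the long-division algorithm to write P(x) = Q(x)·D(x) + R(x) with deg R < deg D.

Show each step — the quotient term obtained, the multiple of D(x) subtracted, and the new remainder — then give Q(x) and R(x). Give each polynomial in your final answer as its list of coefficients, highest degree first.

Step 1: lead(−18x⁶ − 9x⁵ − 33x⁴ + 93x³ − 16x² + 77x − 80) ÷ lead(D) = −18x⁶ ÷ 3x³ = −6x³. Subtract (−6x³)·D = −18x⁶ − 18x⁵ − 36x⁴ + 54x³. Remainder: 9x⁵ + 3x⁴ + 39x³ − 16x² + 77x − 80.
Step 2: lead(9x⁵ + 3x⁴ + 39x³ − 16x² + 77x − 80) ÷ lead(D) = 9x⁵ ÷ 3x³ = 3x². Subtract (3x²)·D = 9x⁵ + 9x⁴ + 18x³ − 27x². Remainder: −6x⁴ + 21x³ + 11x² + 77x − 80.
Step 3: lead(−6x⁴ + 21x³ + 11x² + 77x − 80) ÷ lead(D) = −6x⁴ ÷ 3x³ = −2x. Subtract (−2x)·D = −6x⁴ − 6x³ − 12x² + 18x. Remainder: 27x³ + 23x² + 59x − 80.
Step 4: lead(27x³ + 23x² + 59x − 80) ÷ lead(D) = 27x³ ÷ 3x³ = 9. Subtract (9)·D = 27x³ + 27x² + 54x − 81. Remainder: −4x² + 5x + 1.

Q = [-6, 3, -2, 9]; R = [-4, 5, 1]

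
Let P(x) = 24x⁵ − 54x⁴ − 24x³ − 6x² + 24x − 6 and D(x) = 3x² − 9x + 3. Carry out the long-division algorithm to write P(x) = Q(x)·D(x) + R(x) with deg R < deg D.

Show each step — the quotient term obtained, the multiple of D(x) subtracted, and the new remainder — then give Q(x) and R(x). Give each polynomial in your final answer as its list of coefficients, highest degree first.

Q = [8, 6, 2, -2]; R = [0]

Step 1: lead(24x⁵ − 54x⁴ − 24x³ − 6x² + 24x − 6) ÷ lead(D) = 24x⁵ ÷ 3x² = 8x³. Subtract (8x³)·D = 24x⁵ − 72x⁴ + 24x³. Remainder: 18x⁴ − 48x³ − 6x² + 24x − 6.
Step 2: lead(18x⁴ − 48x³ − 6x² + 24x − 6) ÷ lead(D) = 18x⁴ ÷ 3x² = 6x². Subtract (6x²)·D = 18x⁴ − 54x³ + 18x². Remainder: 6x³ − 24x² + 24x − 6.
Step 3: lead(6x³ − 24x² + 24x − 6) ÷ lead(D) = 6x³ ÷ 3x² = 2x. Subtract (2x)·D = 6x³ − 18x² + 6x. Remainder: −6x² + 18x − 6.
Step 4: lead(−6x² + 18x − 6) ÷ lead(D) = −6x² ÷ 3x² = −2. Subtract (−2)·D = −6x² + 18x − 6. Remainder: 0.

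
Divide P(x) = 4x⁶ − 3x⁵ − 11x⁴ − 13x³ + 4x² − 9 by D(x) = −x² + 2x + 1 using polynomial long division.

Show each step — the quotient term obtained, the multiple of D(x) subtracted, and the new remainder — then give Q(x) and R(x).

Step 1: lead(4x⁶ − 3x⁵ − 11x⁴ − 13x³ + 4x² − 9) ÷ lead(D) = 4x⁶ ÷ −x² = −4x⁴. Subtract (−4x⁴)·D = 4x⁶ − 8x⁵ − 4x⁴. Remainder: 5x⁵ − 7x⁴ − 13x³ + 4x² − 9.
Step 2: lead(5x⁵ − 7x⁴ − 13x³ + 4x² − 9) ÷ lead(D) = 5x⁵ ÷ −x² = −5x³. Subtract (−5x³)·D = 5x⁵ − 10x⁴ − 5x³. Remainder: 3x⁴ − 8x³ + 4x² − 9.
Step 3: lead(3x⁴ − 8x³ + 4x² − 9) ÷ lead(D) = 3x⁴ ÷ −x² = −3x². Subtract (−3x²)·D = 3x⁴ − 6x³ − 3x². Remainder: −2x³ + 7x² − 9.
Step 4: lead(−2x³ + 7x² − 9) ÷ lead(D) = −2x³ ÷ −x² = 2x. Subtract (2x)·D = −2x³ + 4x² + 2x. Remainder: 3x² − 2x − 9.
Step 5: lead(3x² − 2x − 9) ÷ lead(D) = 3x² ÷ −x² = −3. Subtract (−3)·D = 3x² − 6x − 3. Remainder: 4x − 6.

Q(x) = −4x⁴ − 5x³ − 3x² + 2x − 3; R(x) = 4x − 6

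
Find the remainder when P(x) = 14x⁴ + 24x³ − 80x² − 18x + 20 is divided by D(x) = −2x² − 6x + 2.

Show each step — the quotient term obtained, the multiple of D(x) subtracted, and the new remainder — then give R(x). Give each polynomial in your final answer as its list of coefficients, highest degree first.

R = [8]

Step 1: lead(14x⁴ + 24x³ − 80x² − 18x + 20) ÷ lead(D) = 14x⁴ ÷ −2x² = −7x². Subtract (−7x²)·D = 14x⁴ + 42x³ − 14x². Remainder: −18x³ − 66x² − 18x + 20.
Step 2: lead(−18x³ − 66x² − 18x + 20) ÷ lead(D) = −18x³ ÷ −2x² = 9x. Subtract (9x)·D = −18x³ − 54x² + 18x. Remainder: −12x² − 36x + 20.
Step 3: lead(−12x² − 36x + 20) ÷ lead(D) = −12x² ÷ −2x² = 6. Subtract (6)·D = −12x² − 36x + 12. Remainder: 8.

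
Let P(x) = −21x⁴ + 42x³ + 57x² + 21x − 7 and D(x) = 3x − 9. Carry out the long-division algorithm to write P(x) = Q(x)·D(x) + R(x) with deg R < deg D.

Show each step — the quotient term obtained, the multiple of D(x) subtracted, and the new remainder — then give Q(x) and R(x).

Step 1: lead(−21x⁴ + 42x³ + 57x² + 21x − 7) ÷ lead(D) = −21x⁴ ÷ 3x = −7x³. Subtract (−7x³)·D = −21x⁴ + 63x³. Remainder: −21x³ + 57x² + 21x − 7.
Step 2: lead(−21x³ + 57x² + 21x − 7) ÷ lead(D) = −21x³ ÷ 3x = −7x². Subtract (−7x²)·D = −21x³ + 63x². Remainder: −6x² + 21x − 7.
Step 3: lead(−6x² + 21x − 7) ÷ lead(D) = −6x² ÷ 3x = −2x. Subtract (−2x)·D = −6x² + 18x. Remainder: 3x − 7.
Step 4: lead(3x − 7) ÷ lead(D) = 3x ÷ 3x = 1. Subtract (1)·D = 3x − 9. Remainder: 2.

Q(x) = −7x³ − 7x² − 2x + 1; R(x) = 2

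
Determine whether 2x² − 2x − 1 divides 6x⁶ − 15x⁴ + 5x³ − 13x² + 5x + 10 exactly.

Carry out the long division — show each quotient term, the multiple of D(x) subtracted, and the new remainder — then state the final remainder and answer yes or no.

Step 1: lead(6x⁶ − 15x⁴ + 5x³ − 13x² + 5x + 10) ÷ lead(D) = 6x⁶ ÷ 2x² = 3x⁴. Subtract (3x⁴)·D = 6x⁶ − 6x⁵ − 3x⁴. Remainder: 6x⁵ − 12x⁴ + 5x³ − 13x² + 5x + 10.
Step 2: lead(6x⁵ − 12x⁴ + 5x³ − 13x² + 5x + 10) ÷ lead(D) = 6x⁵ ÷ 2x² = 3x³. Subtract (3x³)·D = 6x⁵ − 6x⁴ − 3x³. Remainder: −6x⁴ + 8x³ − 13x² + 5x + 10.
Step 3: lead(−6x⁴ + 8x³ − 13x² + 5x + 10) ÷ lead(D) = −6x⁴ ÷ 2x² = −3x². Subtract (−3x²)·D = −6x⁴ + 6x³ + 3x². Remainder: 2x³ − 16x² + 5x + 10.
Step 4: lead(2x³ − 16x² + 5x + 10) ÷ lead(D) = 2x³ ÷ 2x² = x. Subtract (x)·D = 2x³ − 2x² − x. Remainder: −14x² + 6x + 10.
Step 5: lead(−14x² + 6x + 10) ÷ lead(D) = −14x² ÷ 2x² = −7. Subtract (−7)·D = −14x² + 14x + 7. Remainder: −8x + 3.

R(x) = −8x + 3, so D(x) is not a factor of P(x). no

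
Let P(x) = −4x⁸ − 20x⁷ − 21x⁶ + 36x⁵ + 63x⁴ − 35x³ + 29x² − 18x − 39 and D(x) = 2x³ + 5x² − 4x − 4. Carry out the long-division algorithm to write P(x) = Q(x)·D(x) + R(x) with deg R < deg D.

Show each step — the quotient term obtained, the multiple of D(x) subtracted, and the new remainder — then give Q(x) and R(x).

Q(x) = −2x⁵ − 5x⁴ − 2x³ + 9x² − 5x + 9; R(x) = −2x − 3

Step 1: lead(−4x⁸ − 20x⁷ − 21x⁶ + 36x⁵ + 63x⁴ − 35x³ + 29x² − 18x − 39) ÷ lead(D) = −4x⁸ ÷ 2x³ = −2x⁵. Subtract (−2x⁵)·D = −4x⁸ − 10x⁷ + 8x⁶ + 8x⁵. Remainder: −10x⁷ − 29x⁶ + 28x⁵ + 63x⁴ − 35x³ + 29x² − 18x − 39.
Step 2: lead(−10x⁷ − 29x⁶ + 28x⁵ + 63x⁴ − 35x³ + 29x² − 18x − 39) ÷ lead(D) = −10x⁷ ÷ 2x³ = −5x⁴. Subtract (−5x⁴)·D = −10x⁷ − 25x⁶ + 20x⁵ + 20x⁴. Remainder: −4x⁶ + 8x⁵ + 43x⁴ − 35x³ + 29x² − 18x − 39.
Step 3: lead(−4x⁶ + 8x⁵ + 43x⁴ − 35x³ + 29x² − 18x − 39) ÷ lead(D) = −4x⁶ ÷ 2x³ = −2x³. Subtract (−2x³)·D = −4x⁶ − 10x⁵ + 8x⁴ + 8x³. Remainder: 18x⁵ + 35x⁴ − 43x³ + 29x² − 18x − 39.
Step 4: lead(18x⁵ + 35x⁴ − 43x³ + 29x² − 18x − 39) ÷ lead(D) = 18x⁵ ÷ 2x³ = 9x². Subtract (9x²)·D = 18x⁵ + 45x⁴ − 36x³ − 36x². Remainder: −10x⁴ − 7x³ + 65x² − 18x − 39.
Step 5: lead(−10x⁴ − 7x³ + 65x² − 18x − 39) ÷ lead(D) = −10x⁴ ÷ 2x³ = −5x. Subtract (−5x)·D = −10x⁴ − 25x³ + 20x² + 20x. Remainder: 18x³ + 45x² − 38x − 39.
Step 6: lead(18x³ + 45x² − 38x − 39) ÷ lead(D) = 18x³ ÷ 2x³ = 9. Subtract (9)·D = 18x³ + 45x² − 36x − 36. Remainder: −2x − 3.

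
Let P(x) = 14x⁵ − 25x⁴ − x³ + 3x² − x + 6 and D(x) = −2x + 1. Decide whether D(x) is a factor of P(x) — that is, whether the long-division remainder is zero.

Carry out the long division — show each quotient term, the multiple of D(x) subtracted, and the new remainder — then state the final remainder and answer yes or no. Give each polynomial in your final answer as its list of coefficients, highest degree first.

R = [5], so D(x) is not a factor of P(x). no

Step 1: lead(14x⁵ − 25x⁴ − x³ + 3x² − x + 6) ÷ lead(D) = 14x⁵ ÷ −2x = −7x⁴. Subtract (−7x⁴)·D = 14x⁵ − 7x⁴. Remainder: −18x⁴ − x³ + 3x² − x + 6.
Step 2: lead(−18x⁴ − x³ + 3x² − x + 6) ÷ lead(D) = −18x⁴ ÷ −2x = 9x³. Subtract (9x³)·D = −18x⁴ + 9x³. Remainder: −10x³ + 3x² − x + 6.
Step 3: lead(−10x³ + 3x² − x + 6) ÷ lead(D) = −10x³ ÷ −2x = 5x². Subtract (5x²)·D = −10x³ + 5x². Remainder: −2x² − x + 6.
Step 4: lead(−2x² − x + 6) ÷ lead(D) = −2x² ÷ −2x = x. Subtract (x)·D = −2x² + x. Remainder: −2x + 6.
Step 5: lead(−2x + 6) ÷ lead(D) = −2x ÷ −2x = 1. Subtract (1)·D = −2x + 1. Remainder: 5.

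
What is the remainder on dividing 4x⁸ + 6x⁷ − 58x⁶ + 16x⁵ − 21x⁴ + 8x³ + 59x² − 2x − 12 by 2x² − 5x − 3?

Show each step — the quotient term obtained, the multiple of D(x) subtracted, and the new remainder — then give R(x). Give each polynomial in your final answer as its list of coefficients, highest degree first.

R = [0]

Step 1: lead(4x⁸ + 6x⁷ − 58x⁶ + 16x⁵ − 21x⁴ + 8x³ + 59x² − 2x − 12) ÷ lead(D) = 4x⁸ ÷ 2x² = 2x⁶. Subtract (2x⁶)·D = 4x⁸ − 10x⁷ − 6x⁶. Remainder: 16x⁷ − 52x⁶ + 16x⁵ − 21x⁴ + 8x³ + 59x² − 2x − 12.
Step 2: lead(16x⁷ − 52x⁶ + 16x⁵ − 21x⁴ + 8x³ + 59x² − 2x − 12) ÷ lead(D) = 16x⁷ ÷ 2x² = 8x⁵. Subtract (8x⁵)·D = 16x⁷ − 40x⁶ − 24x⁵. Remainder: −12x⁶ + 40x⁵ − 21x⁴ + 8x³ + 59x² − 2x − 12.
Step 3: lead(−12x⁶ + 40x⁵ − 21x⁴ + 8x³ + 59x² − 2x − 12) ÷ lead(D) = −12x⁶ ÷ 2x² = −6x⁴. Subtract (−6x⁴)·D = −12x⁶ + 30x⁵ + 18x⁴. Remainder: 10x⁵ − 39x⁴ + 8x³ + 59x² − 2x − 12.
Step 4: lead(10x⁵ − 39x⁴ + 8x³ + 59x² − 2x − 12) ÷ lead(D) = 10x⁵ ÷ 2x² = 5x³. Subtract (5x³)·D = 10x⁵ − 25x⁴ − 15x³. Remainder: −14x⁴ + 23x³ + 59x² − 2x − 12.
Step 5: lead(−14x⁴ + 23x³ + 59x² − 2x − 12) ÷ lead(D) = −14x⁴ ÷ 2x² = −7x². Subtract (−7x²)·D = −14x⁴ + 35x³ + 21x². Remainder: −12x³ + 38x² − 2x − 12.
Step 6: lead(−12x³ + 38x² − 2x − 12) ÷ lead(D) = −12x³ ÷ 2x² = −6x. Subtract (−6x)·D = −12x³ + 30x² + 18x. Remainder: 8x² − 20x − 12.
Step 7: lead(8x² − 20x − 12) ÷ lead(D) = 8x² ÷ 2x² = 4. Subtract (4)·D = 8x² − 20x − 12. Remainder: 0.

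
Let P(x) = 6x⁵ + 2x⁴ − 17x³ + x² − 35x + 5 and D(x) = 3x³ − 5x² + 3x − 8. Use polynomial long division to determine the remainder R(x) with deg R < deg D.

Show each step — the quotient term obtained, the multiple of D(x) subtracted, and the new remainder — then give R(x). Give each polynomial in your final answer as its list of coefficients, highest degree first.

R = [-3]

Step 1: lead(6x⁵ + 2x⁴ − 17x³ + x² − 35x + 5) ÷ lead(D) = 6x⁵ ÷ 3x³ = 2x². Subtract (2x²)·D = 6x⁵ − 10x⁴ + 6x³ − 16x². Remainder: 12x⁴ − 23x³ + 17x² − 35x + 5.
Step 2: lead(12x⁴ − 23x³ + 17x² − 35x + 5) ÷ lead(D) = 12x⁴ ÷ 3x³ = 4x. Subtract (4x)·D = 12x⁴ − 20x³ + 12x² − 32x. Remainder: −3x³ + 5x² − 3x + 5.
Step 3: lead(−3x³ + 5x² − 3x + 5) ÷ lead(D) = −3x³ ÷ 3x³ = −1. Subtract (−1)·D = −3x³ + 5x² − 3x + 8. Remainder: −3.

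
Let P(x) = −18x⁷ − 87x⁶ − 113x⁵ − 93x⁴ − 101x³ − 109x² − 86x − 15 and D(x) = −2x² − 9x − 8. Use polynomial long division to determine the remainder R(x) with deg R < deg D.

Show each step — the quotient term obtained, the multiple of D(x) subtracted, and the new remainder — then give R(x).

R(x) = 4x + 1

Step 1: lead(−18x⁷ − 87x⁶ − 113x⁵ − 93x⁴ − 101x³ − 109x² − 86x − 15) ÷ lead(D) = −18x⁷ ÷ −2x² = 9x⁵. Subtract (9x⁵)·D = −18x⁷ − 81x⁶ − 72x⁵. Remainder: −6x⁶ − 41x⁵ − 93x⁴ − 101x³ − 109x² − 86x − 15.
Step 2: lead(−6x⁶ − 41x⁵ − 93x⁴ − 101x³ − 109x² − 86x − 15) ÷ lead(D) = −6x⁶ ÷ −2x² = 3x⁴. Subtract (3x⁴)·D = −6x⁶ − 27x⁵ − 24x⁴. Remainder: −14x⁵ − 69x⁴ − 101x³ − 109x² − 86x − 15.
Step 3: lead(−14x⁵ − 69x⁴ − 101x³ − 109x² − 86x − 15) ÷ lead(D) = −14x⁵ ÷ −2x² = 7x³. Subtract (7x³)·D = −14x⁵ − 63x⁴ − 56x³. Remainder: −6x⁴ − 45x³ − 109x² − 86x − 15.
Step 4: lead(−6x⁴ − 45x³ − 109x² − 86x − 15) ÷ lead(D) = −6x⁴ ÷ −2x² = 3x². Subtract (3x²)·D = −6x⁴ − 27x³ − 24x². Remainder: −18x³ − 85x² − 86x − 15.
Step 5: lead(−18x³ − 85x² − 86x − 15) ÷ lead(D) = −18x³ ÷ −2x² = 9x. Subtract (9x)·D = −18x³ − 81x² − 72x. Remainder: −4x² − 14x − 15.
Step 6: lead(−4x² − 14x − 15) ÷ lead(D) = −4x² ÷ −2x² = 2. Subtract (2)·D = −4x² − 18x − 16. Remainder: 4x + 1.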